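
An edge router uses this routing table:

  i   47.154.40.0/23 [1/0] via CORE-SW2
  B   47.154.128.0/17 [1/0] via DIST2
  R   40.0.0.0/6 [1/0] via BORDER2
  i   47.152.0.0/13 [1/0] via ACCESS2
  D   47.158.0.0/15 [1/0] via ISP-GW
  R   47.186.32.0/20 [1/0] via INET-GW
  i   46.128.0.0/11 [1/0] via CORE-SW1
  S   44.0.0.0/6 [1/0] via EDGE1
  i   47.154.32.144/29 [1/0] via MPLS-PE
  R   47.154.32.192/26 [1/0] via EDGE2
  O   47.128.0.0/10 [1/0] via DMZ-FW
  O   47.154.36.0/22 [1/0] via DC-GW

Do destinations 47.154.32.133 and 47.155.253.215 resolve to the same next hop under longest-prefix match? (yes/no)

47.154.32.133: longest match 47.152.0.0/13 -> ACCESS2
47.155.253.215: longest match 47.152.0.0/13 -> ACCESS2

yes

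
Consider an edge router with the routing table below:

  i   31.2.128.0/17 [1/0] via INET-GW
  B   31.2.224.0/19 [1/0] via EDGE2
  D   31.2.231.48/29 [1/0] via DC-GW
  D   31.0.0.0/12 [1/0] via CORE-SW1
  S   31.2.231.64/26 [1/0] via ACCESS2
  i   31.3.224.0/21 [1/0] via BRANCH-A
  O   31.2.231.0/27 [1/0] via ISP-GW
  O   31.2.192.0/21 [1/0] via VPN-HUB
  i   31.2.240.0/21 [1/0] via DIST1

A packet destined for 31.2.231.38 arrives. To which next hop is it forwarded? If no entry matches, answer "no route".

Routes whose prefix contains 31.2.231.38:
  31.0.0.0/12 (31.0.0.0 - 31.15.255.255) -> CORE-SW1
  31.2.128.0/17 (31.2.128.0 - 31.2.255.255) -> INET-GW
  31.2.224.0/19 (31.2.224.0 - 31.2.255.255) -> EDGE2
More-specific entries that do NOT match:
  31.2.231.48/29 (31.2.231.48 - 31.2.231.55) does not contain 31.2.231.38
  31.2.231.0/27 (31.2.231.0 - 31.2.231.31) does not contain 31.2.231.38
  31.2.231.64/26 (31.2.231.64 - 31.2.231.127) does not contain 31.2.231.38
  31.3.224.0/21 (31.3.224.0 - 31.3.231.255) does not contain 31.2.231.38
  31.2.192.0/21 (31.2.192.0 - 31.2.199.255) does not contain 31.2.231.38
  31.2.240.0/21 (31.2.240.0 - 31.2.247.255) does not contain 31.2.231.38
Longest matching prefix is /19 -> next hop EDGE2.

EDGE2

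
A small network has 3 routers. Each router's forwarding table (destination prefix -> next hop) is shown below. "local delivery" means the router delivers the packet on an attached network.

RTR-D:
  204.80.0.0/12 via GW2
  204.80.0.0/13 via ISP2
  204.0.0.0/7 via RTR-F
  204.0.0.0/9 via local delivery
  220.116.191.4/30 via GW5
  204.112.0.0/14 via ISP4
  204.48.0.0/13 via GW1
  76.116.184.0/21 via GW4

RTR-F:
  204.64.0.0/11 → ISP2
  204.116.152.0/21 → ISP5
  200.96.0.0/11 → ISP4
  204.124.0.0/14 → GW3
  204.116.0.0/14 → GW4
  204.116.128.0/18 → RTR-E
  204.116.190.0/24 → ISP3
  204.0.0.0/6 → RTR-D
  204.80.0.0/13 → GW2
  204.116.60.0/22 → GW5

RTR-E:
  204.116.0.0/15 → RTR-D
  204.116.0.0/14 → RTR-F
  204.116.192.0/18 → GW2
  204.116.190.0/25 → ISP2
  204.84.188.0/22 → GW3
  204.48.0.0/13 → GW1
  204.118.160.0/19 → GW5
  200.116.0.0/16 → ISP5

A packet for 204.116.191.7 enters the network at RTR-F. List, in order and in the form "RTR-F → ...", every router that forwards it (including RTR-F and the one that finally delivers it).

At RTR-F: longest match for 204.116.191.7 is 204.116.128.0/18 -> RTR-E
At RTR-E: longest match for 204.116.191.7 is 204.116.0.0/15 -> RTR-D
At RTR-D: longest match for 204.116.191.7 is 204.0.0.0/9 -> local delivery

RTR-F → RTR-E → RTR-D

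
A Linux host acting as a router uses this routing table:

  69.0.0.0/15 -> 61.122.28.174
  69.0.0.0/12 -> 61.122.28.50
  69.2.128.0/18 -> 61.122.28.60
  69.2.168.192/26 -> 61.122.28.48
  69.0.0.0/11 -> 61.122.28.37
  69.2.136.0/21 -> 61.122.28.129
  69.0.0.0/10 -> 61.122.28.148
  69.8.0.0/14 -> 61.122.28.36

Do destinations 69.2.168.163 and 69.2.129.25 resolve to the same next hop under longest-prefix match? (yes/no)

69.2.168.163: longest match 69.2.128.0/18 -> 61.122.28.60
69.2.129.25: longest match 69.2.128.0/18 -> 61.122.28.60

yes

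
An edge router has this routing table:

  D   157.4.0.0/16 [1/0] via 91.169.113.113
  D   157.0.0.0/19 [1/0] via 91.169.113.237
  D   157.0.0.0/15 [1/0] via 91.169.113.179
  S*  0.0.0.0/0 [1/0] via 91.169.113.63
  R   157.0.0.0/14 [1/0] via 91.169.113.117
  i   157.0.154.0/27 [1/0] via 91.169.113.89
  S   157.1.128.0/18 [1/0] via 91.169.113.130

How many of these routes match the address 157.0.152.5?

3

Prefixes containing 157.0.152.5:
  0.0.0.0/0 (default, matches everything)
  157.0.0.0/14 (157.0.0.0 - 157.3.255.255)
  157.0.0.0/15 (157.0.0.0 - 157.1.255.255)
Total matching entries: 3.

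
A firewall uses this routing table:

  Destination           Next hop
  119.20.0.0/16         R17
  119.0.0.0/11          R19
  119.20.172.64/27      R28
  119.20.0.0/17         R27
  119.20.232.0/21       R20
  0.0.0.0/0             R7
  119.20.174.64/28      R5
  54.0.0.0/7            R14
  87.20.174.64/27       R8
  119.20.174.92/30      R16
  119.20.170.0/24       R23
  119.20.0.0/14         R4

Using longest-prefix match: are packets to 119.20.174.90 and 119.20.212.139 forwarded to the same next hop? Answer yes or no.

yes

119.20.174.90: longest match 119.20.0.0/16 -> R17
119.20.212.139: longest match 119.20.0.0/16 -> R17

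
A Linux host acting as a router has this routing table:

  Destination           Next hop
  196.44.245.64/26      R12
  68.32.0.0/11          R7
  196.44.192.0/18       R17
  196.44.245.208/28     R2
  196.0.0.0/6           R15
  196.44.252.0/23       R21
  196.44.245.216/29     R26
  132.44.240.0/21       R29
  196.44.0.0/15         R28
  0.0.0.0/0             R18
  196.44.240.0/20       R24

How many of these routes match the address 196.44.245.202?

5

Prefixes containing 196.44.245.202:
  0.0.0.0/0 (default, matches everything)
  196.0.0.0/6 (196.0.0.0 - 199.255.255.255)
  196.44.0.0/15 (196.44.0.0 - 196.45.255.255)
  196.44.192.0/18 (196.44.192.0 - 196.44.255.255)
  196.44.240.0/20 (196.44.240.0 - 196.44.255.255)
Total matching entries: 5.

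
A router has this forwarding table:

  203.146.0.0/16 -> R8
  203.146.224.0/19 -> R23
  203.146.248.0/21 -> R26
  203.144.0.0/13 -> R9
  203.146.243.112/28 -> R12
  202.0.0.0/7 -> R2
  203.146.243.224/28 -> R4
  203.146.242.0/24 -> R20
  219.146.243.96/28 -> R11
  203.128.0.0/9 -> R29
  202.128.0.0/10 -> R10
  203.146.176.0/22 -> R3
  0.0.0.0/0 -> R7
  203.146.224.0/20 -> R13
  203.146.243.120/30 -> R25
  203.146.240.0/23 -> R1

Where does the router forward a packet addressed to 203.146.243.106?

R23

Routes whose prefix contains 203.146.243.106:
  0.0.0.0/0 (default, matches everything) -> R7
  202.0.0.0/7 (202.0.0.0 - 203.255.255.255) -> R2
  203.128.0.0/9 (203.128.0.0 - 203.255.255.255) -> R29
  203.144.0.0/13 (203.144.0.0 - 203.151.255.255) -> R9
  203.146.0.0/16 (203.146.0.0 - 203.146.255.255) -> R8
  203.146.224.0/19 (203.146.224.0 - 203.146.255.255) -> R23
More-specific entries that do NOT match:
  203.146.243.120/30 (203.146.243.120 - 203.146.243.123) does not contain 203.146.243.106
  203.146.243.112/28 (203.146.243.112 - 203.146.243.127) does not contain 203.146.243.106
  203.146.243.224/28 (203.146.243.224 - 203.146.243.239) does not contain 203.146.243.106
  219.146.243.96/28 (219.146.243.96 - 219.146.243.111) does not contain 203.146.243.106
  203.146.242.0/24 (203.146.242.0 - 203.146.242.255) does not contain 203.146.243.106
  203.146.240.0/23 (203.146.240.0 - 203.146.241.255) does not contain 203.146.243.106
  203.146.176.0/22 (203.146.176.0 - 203.146.179.255) does not contain 203.146.243.106
  203.146.248.0/21 (203.146.248.0 - 203.146.255.255) does not contain 203.146.243.106
  203.146.224.0/20 (203.146.224.0 - 203.146.239.255) does not contain 203.146.243.106
Longest matching prefix is /19 -> next hop R23.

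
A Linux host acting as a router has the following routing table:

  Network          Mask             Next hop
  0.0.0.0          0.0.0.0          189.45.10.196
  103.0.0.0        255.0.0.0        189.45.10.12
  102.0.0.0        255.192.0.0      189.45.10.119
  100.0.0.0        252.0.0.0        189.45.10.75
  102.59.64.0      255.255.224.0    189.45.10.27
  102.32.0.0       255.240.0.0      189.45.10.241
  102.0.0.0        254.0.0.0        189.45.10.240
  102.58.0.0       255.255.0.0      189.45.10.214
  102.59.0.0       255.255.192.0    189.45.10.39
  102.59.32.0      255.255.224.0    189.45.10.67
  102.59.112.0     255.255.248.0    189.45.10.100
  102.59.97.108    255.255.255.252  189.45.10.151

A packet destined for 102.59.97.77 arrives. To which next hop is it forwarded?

Routes whose prefix contains 102.59.97.77:
  0.0.0.0/0 (default, matches everything) -> 189.45.10.196
  100.0.0.0/6 (100.0.0.0 - 103.255.255.255) -> 189.45.10.75
  102.0.0.0/7 (102.0.0.0 - 103.255.255.255) -> 189.45.10.240
  102.0.0.0/10 (102.0.0.0 - 102.63.255.255) -> 189.45.10.119
More-specific entries that do NOT match:
  102.59.97.108/30 (102.59.97.108 - 102.59.97.111) does not contain 102.59.97.77
  102.59.112.0/21 (102.59.112.0 - 102.59.119.255) does not contain 102.59.97.77
  102.59.64.0/19 (102.59.64.0 - 102.59.95.255) does not contain 102.59.97.77
  102.59.32.0/19 (102.59.32.0 - 102.59.63.255) does not contain 102.59.97.77
  102.59.0.0/18 (102.59.0.0 - 102.59.63.255) does not contain 102.59.97.77
  102.58.0.0/16 (102.58.0.0 - 102.58.255.255) does not contain 102.59.97.77
  102.32.0.0/12 (102.32.0.0 - 102.47.255.255) does not contain 102.59.97.77
Longest matching prefix is /10 -> next hop 189.45.10.119.

189.45.10.119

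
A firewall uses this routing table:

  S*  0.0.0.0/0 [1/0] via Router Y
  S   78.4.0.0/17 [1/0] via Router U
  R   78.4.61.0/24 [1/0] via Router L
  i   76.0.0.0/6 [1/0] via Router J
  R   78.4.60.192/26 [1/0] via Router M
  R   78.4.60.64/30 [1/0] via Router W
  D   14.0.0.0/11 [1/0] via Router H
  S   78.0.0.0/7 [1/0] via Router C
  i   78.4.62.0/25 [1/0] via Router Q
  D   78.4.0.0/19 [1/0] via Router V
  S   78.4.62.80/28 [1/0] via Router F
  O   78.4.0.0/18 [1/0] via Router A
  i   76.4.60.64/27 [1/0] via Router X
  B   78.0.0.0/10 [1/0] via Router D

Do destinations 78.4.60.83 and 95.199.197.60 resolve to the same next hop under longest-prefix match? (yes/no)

no

78.4.60.83: longest match 78.4.0.0/18 -> Router A
95.199.197.60: longest match 0.0.0.0/0 -> Router Y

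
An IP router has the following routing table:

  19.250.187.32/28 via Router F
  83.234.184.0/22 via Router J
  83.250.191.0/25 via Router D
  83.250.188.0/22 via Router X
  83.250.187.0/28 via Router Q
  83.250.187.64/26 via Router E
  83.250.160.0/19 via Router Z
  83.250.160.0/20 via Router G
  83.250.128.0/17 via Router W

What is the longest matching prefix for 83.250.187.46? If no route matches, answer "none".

Entries matching 83.250.187.46:
  83.250.128.0/17 (83.250.128.0 - 83.250.255.255)
  83.250.160.0/19 (83.250.160.0 - 83.250.191.255)
Most specific is 83.250.160.0/19.

83.250.160.0/19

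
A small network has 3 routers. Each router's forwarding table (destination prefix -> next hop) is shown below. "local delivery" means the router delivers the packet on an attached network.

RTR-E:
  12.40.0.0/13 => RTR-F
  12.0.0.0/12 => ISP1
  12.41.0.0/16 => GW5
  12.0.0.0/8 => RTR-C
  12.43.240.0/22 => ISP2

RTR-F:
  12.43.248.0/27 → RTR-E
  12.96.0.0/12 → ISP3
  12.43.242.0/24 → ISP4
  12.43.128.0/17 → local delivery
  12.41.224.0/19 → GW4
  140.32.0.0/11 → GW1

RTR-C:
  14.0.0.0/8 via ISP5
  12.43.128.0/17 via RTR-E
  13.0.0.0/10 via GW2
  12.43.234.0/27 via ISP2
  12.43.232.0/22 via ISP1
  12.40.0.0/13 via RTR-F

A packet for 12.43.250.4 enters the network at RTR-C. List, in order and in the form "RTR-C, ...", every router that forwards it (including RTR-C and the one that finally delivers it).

RTR-C, RTR-E, RTR-F

At RTR-C: longest match for 12.43.250.4 is 12.43.128.0/17 -> RTR-E
At RTR-E: longest match for 12.43.250.4 is 12.40.0.0/13 -> RTR-F
At RTR-F: longest match for 12.43.250.4 is 12.43.128.0/17 -> local delivery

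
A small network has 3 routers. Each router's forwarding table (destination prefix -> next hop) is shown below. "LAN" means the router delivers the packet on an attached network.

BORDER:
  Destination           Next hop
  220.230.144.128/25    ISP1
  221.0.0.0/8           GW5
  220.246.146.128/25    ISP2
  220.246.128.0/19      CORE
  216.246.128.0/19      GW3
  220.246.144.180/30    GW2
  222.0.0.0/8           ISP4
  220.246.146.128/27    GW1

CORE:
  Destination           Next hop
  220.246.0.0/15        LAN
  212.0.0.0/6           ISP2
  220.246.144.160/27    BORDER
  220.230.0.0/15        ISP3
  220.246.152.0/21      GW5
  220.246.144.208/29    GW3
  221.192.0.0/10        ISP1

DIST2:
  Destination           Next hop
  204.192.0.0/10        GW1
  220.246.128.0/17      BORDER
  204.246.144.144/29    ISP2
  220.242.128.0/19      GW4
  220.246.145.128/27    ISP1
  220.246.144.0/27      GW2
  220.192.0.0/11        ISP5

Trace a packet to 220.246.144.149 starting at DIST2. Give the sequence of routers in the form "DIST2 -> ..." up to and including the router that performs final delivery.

At DIST2: longest match for 220.246.144.149 is 220.246.128.0/17 -> BORDER
At BORDER: longest match for 220.246.144.149 is 220.246.128.0/19 -> CORE
At CORE: longest match for 220.246.144.149 is 220.246.0.0/15 -> LAN

DIST2 -> BORDER -> CORE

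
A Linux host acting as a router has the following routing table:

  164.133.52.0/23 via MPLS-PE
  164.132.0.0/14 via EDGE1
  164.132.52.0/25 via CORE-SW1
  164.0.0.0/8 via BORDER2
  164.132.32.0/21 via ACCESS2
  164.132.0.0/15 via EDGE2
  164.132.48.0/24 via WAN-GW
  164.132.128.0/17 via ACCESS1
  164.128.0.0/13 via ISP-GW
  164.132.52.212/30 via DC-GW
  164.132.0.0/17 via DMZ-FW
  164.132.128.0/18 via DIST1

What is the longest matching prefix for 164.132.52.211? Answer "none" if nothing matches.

164.132.0.0/17

Entries matching 164.132.52.211:
  164.0.0.0/8 (164.0.0.0 - 164.255.255.255)
  164.128.0.0/13 (164.128.0.0 - 164.135.255.255)
  164.132.0.0/14 (164.132.0.0 - 164.135.255.255)
  164.132.0.0/15 (164.132.0.0 - 164.133.255.255)
  164.132.0.0/17 (164.132.0.0 - 164.132.127.255)
Most specific is 164.132.0.0/17.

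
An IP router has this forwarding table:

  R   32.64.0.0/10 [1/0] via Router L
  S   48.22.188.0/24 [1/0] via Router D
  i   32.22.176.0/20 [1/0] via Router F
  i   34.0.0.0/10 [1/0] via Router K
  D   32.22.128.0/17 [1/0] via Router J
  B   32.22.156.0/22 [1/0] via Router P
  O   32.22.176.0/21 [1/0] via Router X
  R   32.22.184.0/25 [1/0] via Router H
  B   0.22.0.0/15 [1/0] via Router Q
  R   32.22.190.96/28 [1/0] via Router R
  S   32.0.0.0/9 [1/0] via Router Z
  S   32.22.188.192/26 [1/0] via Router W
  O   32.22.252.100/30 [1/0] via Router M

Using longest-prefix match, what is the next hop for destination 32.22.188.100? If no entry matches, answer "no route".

Routes whose prefix contains 32.22.188.100:
  32.0.0.0/9 (32.0.0.0 - 32.127.255.255) -> Router Z
  32.22.128.0/17 (32.22.128.0 - 32.22.255.255) -> Router J
  32.22.176.0/20 (32.22.176.0 - 32.22.191.255) -> Router F
More-specific entries that do NOT match:
  32.22.252.100/30 (32.22.252.100 - 32.22.252.103) does not contain 32.22.188.100
  32.22.190.96/28 (32.22.190.96 - 32.22.190.111) does not contain 32.22.188.100
  32.22.188.192/26 (32.22.188.192 - 32.22.188.255) does not contain 32.22.188.100
  32.22.184.0/25 (32.22.184.0 - 32.22.184.127) does not contain 32.22.188.100
  48.22.188.0/24 (48.22.188.0 - 48.22.188.255) does not contain 32.22.188.100
  32.22.156.0/22 (32.22.156.0 - 32.22.159.255) does not contain 32.22.188.100
  32.22.176.0/21 (32.22.176.0 - 32.22.183.255) does not contain 32.22.188.100
Longest matching prefix is /20 -> next hop Router F.

Router F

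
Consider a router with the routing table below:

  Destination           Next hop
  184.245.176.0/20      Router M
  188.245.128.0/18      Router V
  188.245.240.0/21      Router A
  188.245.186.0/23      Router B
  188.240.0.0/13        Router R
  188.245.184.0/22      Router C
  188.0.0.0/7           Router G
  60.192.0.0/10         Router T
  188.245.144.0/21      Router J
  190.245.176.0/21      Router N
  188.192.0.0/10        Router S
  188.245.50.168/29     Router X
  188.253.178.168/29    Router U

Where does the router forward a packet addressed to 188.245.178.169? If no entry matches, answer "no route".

Routes whose prefix contains 188.245.178.169:
  188.0.0.0/7 (188.0.0.0 - 189.255.255.255) -> Router G
  188.192.0.0/10 (188.192.0.0 - 188.255.255.255) -> Router S
  188.240.0.0/13 (188.240.0.0 - 188.247.255.255) -> Router R
  188.245.128.0/18 (188.245.128.0 - 188.245.191.255) -> Router V
More-specific entries that do NOT match:
  188.245.50.168/29 (188.245.50.168 - 188.245.50.175) does not contain 188.245.178.169
  188.253.178.168/29 (188.253.178.168 - 188.253.178.175) does not contain 188.245.178.169
  188.245.186.0/23 (188.245.186.0 - 188.245.187.255) does not contain 188.245.178.169
  188.245.184.0/22 (188.245.184.0 - 188.245.187.255) does not contain 188.245.178.169
  188.245.240.0/21 (188.245.240.0 - 188.245.247.255) does not contain 188.245.178.169
  188.245.144.0/21 (188.245.144.0 - 188.245.151.255) does not contain 188.245.178.169
  190.245.176.0/21 (190.245.176.0 - 190.245.183.255) does not contain 188.245.178.169
  184.245.176.0/20 (184.245.176.0 - 184.245.191.255) does not contain 188.245.178.169
Longest matching prefix is /18 -> next hop Router V.

Router V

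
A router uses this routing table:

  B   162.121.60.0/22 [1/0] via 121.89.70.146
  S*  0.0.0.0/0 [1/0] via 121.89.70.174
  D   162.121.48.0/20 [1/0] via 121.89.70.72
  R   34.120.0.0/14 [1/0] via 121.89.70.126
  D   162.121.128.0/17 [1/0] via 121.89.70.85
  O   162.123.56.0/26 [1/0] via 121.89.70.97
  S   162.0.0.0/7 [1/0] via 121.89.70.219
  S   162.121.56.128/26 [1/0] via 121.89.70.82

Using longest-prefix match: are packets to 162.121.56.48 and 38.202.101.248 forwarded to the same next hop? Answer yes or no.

no

162.121.56.48: longest match 162.121.48.0/20 -> 121.89.70.72
38.202.101.248: longest match 0.0.0.0/0 -> 121.89.70.174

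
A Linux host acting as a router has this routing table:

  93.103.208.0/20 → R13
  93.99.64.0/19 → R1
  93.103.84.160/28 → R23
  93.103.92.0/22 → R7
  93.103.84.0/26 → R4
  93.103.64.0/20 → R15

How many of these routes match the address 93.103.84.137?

0

No listed prefix contains 93.103.84.137.
Total matching entries: 0.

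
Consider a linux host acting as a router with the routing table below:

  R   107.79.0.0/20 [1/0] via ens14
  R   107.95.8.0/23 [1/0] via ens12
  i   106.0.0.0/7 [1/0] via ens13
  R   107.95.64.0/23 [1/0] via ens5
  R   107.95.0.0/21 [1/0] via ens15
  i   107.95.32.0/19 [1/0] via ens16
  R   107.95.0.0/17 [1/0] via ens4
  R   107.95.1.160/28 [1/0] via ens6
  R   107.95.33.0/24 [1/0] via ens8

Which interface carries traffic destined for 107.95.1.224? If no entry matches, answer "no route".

Routes whose prefix contains 107.95.1.224:
  106.0.0.0/7 (106.0.0.0 - 107.255.255.255) -> ens13
  107.95.0.0/17 (107.95.0.0 - 107.95.127.255) -> ens4
  107.95.0.0/21 (107.95.0.0 - 107.95.7.255) -> ens15
More-specific entries that do NOT match:
  107.95.1.160/28 (107.95.1.160 - 107.95.1.175) does not contain 107.95.1.224
  107.95.33.0/24 (107.95.33.0 - 107.95.33.255) does not contain 107.95.1.224
  107.95.8.0/23 (107.95.8.0 - 107.95.9.255) does not contain 107.95.1.224
  107.95.64.0/23 (107.95.64.0 - 107.95.65.255) does not contain 107.95.1.224
Longest matching prefix is /21 -> interface ens15.

ens15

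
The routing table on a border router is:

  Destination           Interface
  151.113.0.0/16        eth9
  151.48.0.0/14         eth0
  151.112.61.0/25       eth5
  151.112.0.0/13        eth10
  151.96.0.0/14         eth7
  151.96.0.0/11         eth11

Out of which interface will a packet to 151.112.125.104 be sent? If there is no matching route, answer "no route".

eth10

Routes whose prefix contains 151.112.125.104:
  151.96.0.0/11 (151.96.0.0 - 151.127.255.255) -> eth11
  151.112.0.0/13 (151.112.0.0 - 151.119.255.255) -> eth10
More-specific entries that do NOT match:
  151.112.61.0/25 (151.112.61.0 - 151.112.61.127) does not contain 151.112.125.104
  151.113.0.0/16 (151.113.0.0 - 151.113.255.255) does not contain 151.112.125.104
  151.48.0.0/14 (151.48.0.0 - 151.51.255.255) does not contain 151.112.125.104
  151.96.0.0/14 (151.96.0.0 - 151.99.255.255) does not contain 151.112.125.104
Longest matching prefix is /13 -> interface eth10.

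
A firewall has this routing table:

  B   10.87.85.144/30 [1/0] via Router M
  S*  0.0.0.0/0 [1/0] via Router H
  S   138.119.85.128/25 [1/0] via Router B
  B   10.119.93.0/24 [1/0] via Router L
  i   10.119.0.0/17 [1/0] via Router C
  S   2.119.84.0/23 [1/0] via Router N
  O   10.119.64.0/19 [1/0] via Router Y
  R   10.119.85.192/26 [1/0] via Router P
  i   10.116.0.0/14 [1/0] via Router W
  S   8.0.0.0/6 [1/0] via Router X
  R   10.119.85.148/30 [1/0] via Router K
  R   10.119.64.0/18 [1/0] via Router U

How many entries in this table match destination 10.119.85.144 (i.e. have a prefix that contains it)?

6

Prefixes containing 10.119.85.144:
  0.0.0.0/0 (default, matches everything)
  8.0.0.0/6 (8.0.0.0 - 11.255.255.255)
  10.116.0.0/14 (10.116.0.0 - 10.119.255.255)
  10.119.0.0/17 (10.119.0.0 - 10.119.127.255)
  10.119.64.0/18 (10.119.64.0 - 10.119.127.255)
  10.119.64.0/19 (10.119.64.0 - 10.119.95.255)
Total matching entries: 6.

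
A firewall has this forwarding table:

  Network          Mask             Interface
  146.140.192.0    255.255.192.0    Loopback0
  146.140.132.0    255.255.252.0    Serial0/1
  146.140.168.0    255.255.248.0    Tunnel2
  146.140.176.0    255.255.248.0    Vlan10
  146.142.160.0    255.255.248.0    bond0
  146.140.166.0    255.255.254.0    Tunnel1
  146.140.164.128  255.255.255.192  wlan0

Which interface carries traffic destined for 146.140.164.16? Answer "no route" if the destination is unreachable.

No entry's prefix contains 146.140.164.16; there is no default route.

no route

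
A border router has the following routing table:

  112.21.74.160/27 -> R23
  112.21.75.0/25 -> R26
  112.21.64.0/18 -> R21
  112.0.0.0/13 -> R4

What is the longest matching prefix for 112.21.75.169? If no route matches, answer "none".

112.21.64.0/18

Entries matching 112.21.75.169:
  112.21.64.0/18 (112.21.64.0 - 112.21.127.255)
Most specific is 112.21.64.0/18.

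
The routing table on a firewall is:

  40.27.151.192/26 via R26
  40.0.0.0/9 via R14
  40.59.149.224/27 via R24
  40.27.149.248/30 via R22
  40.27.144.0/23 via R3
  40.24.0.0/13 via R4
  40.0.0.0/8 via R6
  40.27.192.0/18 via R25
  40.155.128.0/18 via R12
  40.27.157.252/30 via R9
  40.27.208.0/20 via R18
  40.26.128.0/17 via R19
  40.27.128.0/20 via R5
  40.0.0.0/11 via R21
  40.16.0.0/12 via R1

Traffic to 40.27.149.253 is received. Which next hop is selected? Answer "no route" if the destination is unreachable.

Routes whose prefix contains 40.27.149.253:
  40.0.0.0/8 (40.0.0.0 - 40.255.255.255) -> R6
  40.0.0.0/9 (40.0.0.0 - 40.127.255.255) -> R14
  40.0.0.0/11 (40.0.0.0 - 40.31.255.255) -> R21
  40.16.0.0/12 (40.16.0.0 - 40.31.255.255) -> R1
  40.24.0.0/13 (40.24.0.0 - 40.31.255.255) -> R4
More-specific entries that do NOT match:
  40.27.149.248/30 (40.27.149.248 - 40.27.149.251) does not contain 40.27.149.253
  40.27.157.252/30 (40.27.157.252 - 40.27.157.255) does not contain 40.27.149.253
  40.59.149.224/27 (40.59.149.224 - 40.59.149.255) does not contain 40.27.149.253
  40.27.151.192/26 (40.27.151.192 - 40.27.151.255) does not contain 40.27.149.253
  40.27.144.0/23 (40.27.144.0 - 40.27.145.255) does not contain 40.27.149.253
  40.27.208.0/20 (40.27.208.0 - 40.27.223.255) does not contain 40.27.149.253
  40.27.128.0/20 (40.27.128.0 - 40.27.143.255) does not contain 40.27.149.253
  40.27.192.0/18 (40.27.192.0 - 40.27.255.255) does not contain 40.27.149.253
  40.155.128.0/18 (40.155.128.0 - 40.155.191.255) does not contain 40.27.149.253
  40.26.128.0/17 (40.26.128.0 - 40.26.255.255) does not contain 40.27.149.253
Longest matching prefix is /13 -> next hop R4.

R4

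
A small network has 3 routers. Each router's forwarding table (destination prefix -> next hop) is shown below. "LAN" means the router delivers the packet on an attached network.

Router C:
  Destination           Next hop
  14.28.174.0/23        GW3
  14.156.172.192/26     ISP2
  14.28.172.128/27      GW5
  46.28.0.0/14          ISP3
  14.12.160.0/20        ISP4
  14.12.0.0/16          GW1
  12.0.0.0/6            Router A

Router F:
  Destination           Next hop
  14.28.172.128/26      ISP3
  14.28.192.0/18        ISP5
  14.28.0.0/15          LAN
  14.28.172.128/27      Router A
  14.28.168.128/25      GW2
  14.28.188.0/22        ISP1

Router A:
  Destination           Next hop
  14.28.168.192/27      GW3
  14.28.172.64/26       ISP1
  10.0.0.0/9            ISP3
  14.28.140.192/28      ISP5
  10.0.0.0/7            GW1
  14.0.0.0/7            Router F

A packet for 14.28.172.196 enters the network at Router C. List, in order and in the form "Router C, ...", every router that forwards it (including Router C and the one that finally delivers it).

Router C, Router A, Router F

At Router C: longest match for 14.28.172.196 is 12.0.0.0/6 -> Router A
At Router A: longest match for 14.28.172.196 is 14.0.0.0/7 -> Router F
At Router F: longest match for 14.28.172.196 is 14.28.0.0/15 -> LAN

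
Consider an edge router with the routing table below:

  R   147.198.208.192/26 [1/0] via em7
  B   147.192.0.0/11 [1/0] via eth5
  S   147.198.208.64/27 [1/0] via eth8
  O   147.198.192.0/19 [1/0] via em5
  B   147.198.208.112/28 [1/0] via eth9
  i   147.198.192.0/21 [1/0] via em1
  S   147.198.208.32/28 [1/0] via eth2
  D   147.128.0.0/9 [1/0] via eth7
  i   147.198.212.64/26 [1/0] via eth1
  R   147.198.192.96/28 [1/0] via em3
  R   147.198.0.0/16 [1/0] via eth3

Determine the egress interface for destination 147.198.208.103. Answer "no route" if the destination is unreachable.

Routes whose prefix contains 147.198.208.103:
  147.128.0.0/9 (147.128.0.0 - 147.255.255.255) -> eth7
  147.192.0.0/11 (147.192.0.0 - 147.223.255.255) -> eth5
  147.198.0.0/16 (147.198.0.0 - 147.198.255.255) -> eth3
  147.198.192.0/19 (147.198.192.0 - 147.198.223.255) -> em5
More-specific entries that do NOT match:
  147.198.208.112/28 (147.198.208.112 - 147.198.208.127) does not contain 147.198.208.103
  147.198.208.32/28 (147.198.208.32 - 147.198.208.47) does not contain 147.198.208.103
  147.198.192.96/28 (147.198.192.96 - 147.198.192.111) does not contain 147.198.208.103
  147.198.208.64/27 (147.198.208.64 - 147.198.208.95) does not contain 147.198.208.103
  147.198.208.192/26 (147.198.208.192 - 147.198.208.255) does not contain 147.198.208.103
  147.198.212.64/26 (147.198.212.64 - 147.198.212.127) does not contain 147.198.208.103
  147.198.192.0/21 (147.198.192.0 - 147.198.199.255) does not contain 147.198.208.103
Longest matching prefix is /19 -> interface em5.

em5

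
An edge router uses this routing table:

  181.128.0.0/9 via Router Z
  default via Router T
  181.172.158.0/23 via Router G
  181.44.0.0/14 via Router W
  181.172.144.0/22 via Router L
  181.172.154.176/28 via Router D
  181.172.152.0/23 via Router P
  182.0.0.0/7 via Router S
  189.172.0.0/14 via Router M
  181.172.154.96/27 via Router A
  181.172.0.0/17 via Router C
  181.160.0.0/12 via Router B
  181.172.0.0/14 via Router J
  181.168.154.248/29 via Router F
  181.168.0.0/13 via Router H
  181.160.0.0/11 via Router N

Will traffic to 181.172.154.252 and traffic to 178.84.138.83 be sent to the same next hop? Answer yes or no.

181.172.154.252: longest match 181.172.0.0/14 -> Router J
178.84.138.83: longest match 0.0.0.0/0 -> Router T

no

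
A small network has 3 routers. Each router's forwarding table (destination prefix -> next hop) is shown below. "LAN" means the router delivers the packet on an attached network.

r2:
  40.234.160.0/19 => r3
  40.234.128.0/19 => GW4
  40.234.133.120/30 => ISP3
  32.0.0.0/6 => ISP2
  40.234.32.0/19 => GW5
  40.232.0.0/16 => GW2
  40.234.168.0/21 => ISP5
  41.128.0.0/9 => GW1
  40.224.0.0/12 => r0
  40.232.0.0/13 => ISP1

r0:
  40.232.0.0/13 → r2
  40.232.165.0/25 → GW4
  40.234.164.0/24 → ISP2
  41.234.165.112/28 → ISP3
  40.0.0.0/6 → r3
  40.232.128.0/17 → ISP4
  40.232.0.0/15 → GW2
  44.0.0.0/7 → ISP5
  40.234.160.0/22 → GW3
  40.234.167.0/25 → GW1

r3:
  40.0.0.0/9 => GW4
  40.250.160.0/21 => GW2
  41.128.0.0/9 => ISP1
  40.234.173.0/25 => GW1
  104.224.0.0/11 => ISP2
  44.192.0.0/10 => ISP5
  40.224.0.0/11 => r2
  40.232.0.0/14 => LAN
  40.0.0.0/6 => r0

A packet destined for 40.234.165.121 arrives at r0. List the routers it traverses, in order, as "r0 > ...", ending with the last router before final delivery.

At r0: longest match for 40.234.165.121 is 40.232.0.0/13 -> r2
At r2: longest match for 40.234.165.121 is 40.234.160.0/19 -> r3
At r3: longest match for 40.234.165.121 is 40.232.0.0/14 -> LAN

r0 > r2 > r3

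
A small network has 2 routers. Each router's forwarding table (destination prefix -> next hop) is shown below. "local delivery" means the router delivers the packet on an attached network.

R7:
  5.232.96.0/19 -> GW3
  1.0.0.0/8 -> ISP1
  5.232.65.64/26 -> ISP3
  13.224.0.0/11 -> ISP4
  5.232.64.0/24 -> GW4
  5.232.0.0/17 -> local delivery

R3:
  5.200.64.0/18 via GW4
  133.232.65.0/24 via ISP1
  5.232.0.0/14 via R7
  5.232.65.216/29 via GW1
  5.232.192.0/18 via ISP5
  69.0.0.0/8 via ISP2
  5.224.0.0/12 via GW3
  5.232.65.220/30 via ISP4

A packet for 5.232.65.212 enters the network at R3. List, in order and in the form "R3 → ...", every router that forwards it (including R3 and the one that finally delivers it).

At R3: longest match for 5.232.65.212 is 5.232.0.0/14 -> R7
At R7: longest match for 5.232.65.212 is 5.232.0.0/17 -> local delivery

R3 → R7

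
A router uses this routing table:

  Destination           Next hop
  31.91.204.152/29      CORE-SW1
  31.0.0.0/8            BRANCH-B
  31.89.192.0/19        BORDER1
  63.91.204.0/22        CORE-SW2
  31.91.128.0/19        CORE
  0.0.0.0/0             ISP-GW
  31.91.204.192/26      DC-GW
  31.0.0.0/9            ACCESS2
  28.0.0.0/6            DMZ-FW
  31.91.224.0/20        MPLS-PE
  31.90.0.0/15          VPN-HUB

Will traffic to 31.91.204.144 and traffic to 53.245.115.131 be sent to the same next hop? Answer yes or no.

31.91.204.144: longest match 31.90.0.0/15 -> VPN-HUB
53.245.115.131: longest match 0.0.0.0/0 -> ISP-GW

no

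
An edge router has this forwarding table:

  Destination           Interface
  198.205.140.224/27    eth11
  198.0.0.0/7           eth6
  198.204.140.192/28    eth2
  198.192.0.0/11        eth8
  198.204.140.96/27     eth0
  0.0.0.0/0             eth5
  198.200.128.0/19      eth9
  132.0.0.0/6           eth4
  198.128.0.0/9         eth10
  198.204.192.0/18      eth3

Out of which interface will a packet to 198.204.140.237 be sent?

eth8

Routes whose prefix contains 198.204.140.237:
  0.0.0.0/0 (default, matches everything) -> eth5
  198.0.0.0/7 (198.0.0.0 - 199.255.255.255) -> eth6
  198.128.0.0/9 (198.128.0.0 - 198.255.255.255) -> eth10
  198.192.0.0/11 (198.192.0.0 - 198.223.255.255) -> eth8
More-specific entries that do NOT match:
  198.204.140.192/28 (198.204.140.192 - 198.204.140.207) does not contain 198.204.140.237
  198.205.140.224/27 (198.205.140.224 - 198.205.140.255) does not contain 198.204.140.237
  198.204.140.96/27 (198.204.140.96 - 198.204.140.127) does not contain 198.204.140.237
  198.200.128.0/19 (198.200.128.0 - 198.200.159.255) does not contain 198.204.140.237
  198.204.192.0/18 (198.204.192.0 - 198.204.255.255) does not contain 198.204.140.237
Longest matching prefix is /11 -> interface eth8.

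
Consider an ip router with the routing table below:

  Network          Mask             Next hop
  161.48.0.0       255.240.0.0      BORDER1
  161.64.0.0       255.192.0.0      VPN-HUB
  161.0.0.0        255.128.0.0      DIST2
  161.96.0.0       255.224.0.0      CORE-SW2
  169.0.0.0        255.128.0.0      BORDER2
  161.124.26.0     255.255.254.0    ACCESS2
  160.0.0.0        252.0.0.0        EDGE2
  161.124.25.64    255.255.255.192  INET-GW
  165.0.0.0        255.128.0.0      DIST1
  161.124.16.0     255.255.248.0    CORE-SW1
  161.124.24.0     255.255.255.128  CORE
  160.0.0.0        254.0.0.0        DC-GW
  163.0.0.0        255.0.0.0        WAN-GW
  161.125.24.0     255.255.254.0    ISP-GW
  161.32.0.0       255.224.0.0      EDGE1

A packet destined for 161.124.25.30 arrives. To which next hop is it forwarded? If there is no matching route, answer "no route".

CORE-SW2

Routes whose prefix contains 161.124.25.30:
  160.0.0.0/6 (160.0.0.0 - 163.255.255.255) -> EDGE2
  160.0.0.0/7 (160.0.0.0 - 161.255.255.255) -> DC-GW
  161.0.0.0/9 (161.0.0.0 - 161.127.255.255) -> DIST2
  161.64.0.0/10 (161.64.0.0 - 161.127.255.255) -> VPN-HUB
  161.96.0.0/11 (161.96.0.0 - 161.127.255.255) -> CORE-SW2
More-specific entries that do NOT match:
  161.124.25.64/26 (161.124.25.64 - 161.124.25.127) does not contain 161.124.25.30
  161.124.24.0/25 (161.124.24.0 - 161.124.24.127) does not contain 161.124.25.30
  161.124.26.0/23 (161.124.26.0 - 161.124.27.255) does not contain 161.124.25.30
  161.125.24.0/23 (161.125.24.0 - 161.125.25.255) does not contain 161.124.25.30
  161.124.16.0/21 (161.124.16.0 - 161.124.23.255) does not contain 161.124.25.30
  161.48.0.0/12 (161.48.0.0 - 161.63.255.255) does not contain 161.124.25.30
Longest matching prefix is /11 -> next hop CORE-SW2.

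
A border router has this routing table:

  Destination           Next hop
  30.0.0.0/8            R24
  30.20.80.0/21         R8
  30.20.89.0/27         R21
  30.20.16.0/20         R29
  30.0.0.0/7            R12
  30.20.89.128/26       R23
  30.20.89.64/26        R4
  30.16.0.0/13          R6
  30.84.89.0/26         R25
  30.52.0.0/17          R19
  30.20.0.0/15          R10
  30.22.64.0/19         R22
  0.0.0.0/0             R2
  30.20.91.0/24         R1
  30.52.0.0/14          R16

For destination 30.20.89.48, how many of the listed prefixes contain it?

5

Prefixes containing 30.20.89.48:
  0.0.0.0/0 (default, matches everything)
  30.0.0.0/7 (30.0.0.0 - 31.255.255.255)
  30.0.0.0/8 (30.0.0.0 - 30.255.255.255)
  30.16.0.0/13 (30.16.0.0 - 30.23.255.255)
  30.20.0.0/15 (30.20.0.0 - 30.21.255.255)
Total matching entries: 5.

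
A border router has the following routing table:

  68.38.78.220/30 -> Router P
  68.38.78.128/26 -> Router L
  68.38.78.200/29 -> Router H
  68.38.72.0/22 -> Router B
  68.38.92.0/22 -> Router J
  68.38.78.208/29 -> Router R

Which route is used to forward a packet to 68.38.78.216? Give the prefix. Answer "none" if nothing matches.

none

68.38.78.216 is outside every listed prefix and there is no default route.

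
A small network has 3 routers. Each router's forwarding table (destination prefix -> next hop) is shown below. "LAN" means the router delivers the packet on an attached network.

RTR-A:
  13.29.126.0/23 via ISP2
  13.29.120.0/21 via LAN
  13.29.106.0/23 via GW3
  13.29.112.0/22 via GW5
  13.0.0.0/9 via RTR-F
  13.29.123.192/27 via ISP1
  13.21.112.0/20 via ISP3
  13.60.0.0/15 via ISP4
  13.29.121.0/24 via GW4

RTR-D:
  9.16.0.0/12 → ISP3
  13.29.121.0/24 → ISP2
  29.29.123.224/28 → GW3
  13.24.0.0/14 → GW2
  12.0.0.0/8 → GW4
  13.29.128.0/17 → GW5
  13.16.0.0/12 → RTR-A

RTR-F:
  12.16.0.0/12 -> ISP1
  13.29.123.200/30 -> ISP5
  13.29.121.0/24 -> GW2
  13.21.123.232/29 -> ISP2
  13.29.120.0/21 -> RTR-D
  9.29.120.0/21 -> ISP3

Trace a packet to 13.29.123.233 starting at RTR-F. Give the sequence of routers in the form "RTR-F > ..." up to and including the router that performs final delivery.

RTR-F > RTR-D > RTR-A

At RTR-F: longest match for 13.29.123.233 is 13.29.120.0/21 -> RTR-D
At RTR-D: longest match for 13.29.123.233 is 13.16.0.0/12 -> RTR-A
At RTR-A: longest match for 13.29.123.233 is 13.29.120.0/21 -> LAN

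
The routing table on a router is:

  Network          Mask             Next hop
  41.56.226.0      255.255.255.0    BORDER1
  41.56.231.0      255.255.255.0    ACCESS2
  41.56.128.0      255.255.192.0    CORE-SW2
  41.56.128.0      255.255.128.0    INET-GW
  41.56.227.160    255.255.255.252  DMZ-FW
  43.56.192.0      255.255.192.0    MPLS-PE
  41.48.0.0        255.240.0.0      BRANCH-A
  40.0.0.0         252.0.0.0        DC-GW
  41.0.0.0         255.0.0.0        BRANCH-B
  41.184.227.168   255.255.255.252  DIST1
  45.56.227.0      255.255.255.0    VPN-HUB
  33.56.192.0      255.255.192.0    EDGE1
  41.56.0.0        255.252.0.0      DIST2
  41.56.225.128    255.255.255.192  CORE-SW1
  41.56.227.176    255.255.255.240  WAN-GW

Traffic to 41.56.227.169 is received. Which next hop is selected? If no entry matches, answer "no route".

Routes whose prefix contains 41.56.227.169:
  40.0.0.0/6 (40.0.0.0 - 43.255.255.255) -> DC-GW
  41.0.0.0/8 (41.0.0.0 - 41.255.255.255) -> BRANCH-B
  41.48.0.0/12 (41.48.0.0 - 41.63.255.255) -> BRANCH-A
  41.56.0.0/14 (41.56.0.0 - 41.59.255.255) -> DIST2
  41.56.128.0/17 (41.56.128.0 - 41.56.255.255) -> INET-GW
More-specific entries that do NOT match:
  41.56.227.160/30 (41.56.227.160 - 41.56.227.163) does not contain 41.56.227.169
  41.184.227.168/30 (41.184.227.168 - 41.184.227.171) does not contain 41.56.227.169
  41.56.227.176/28 (41.56.227.176 - 41.56.227.191) does not contain 41.56.227.169
  41.56.225.128/26 (41.56.225.128 - 41.56.225.191) does not contain 41.56.227.169
  41.56.226.0/24 (41.56.226.0 - 41.56.226.255) does not contain 41.56.227.169
  41.56.231.0/24 (41.56.231.0 - 41.56.231.255) does not contain 41.56.227.169
  45.56.227.0/24 (45.56.227.0 - 45.56.227.255) does not contain 41.56.227.169
  41.56.128.0/18 (41.56.128.0 - 41.56.191.255) does not contain 41.56.227.169
  43.56.192.0/18 (43.56.192.0 - 43.56.255.255) does not contain 41.56.227.169
  33.56.192.0/18 (33.56.192.0 - 33.56.255.255) does not contain 41.56.227.169
Longest matching prefix is /17 -> next hop INET-GW.

INET-GW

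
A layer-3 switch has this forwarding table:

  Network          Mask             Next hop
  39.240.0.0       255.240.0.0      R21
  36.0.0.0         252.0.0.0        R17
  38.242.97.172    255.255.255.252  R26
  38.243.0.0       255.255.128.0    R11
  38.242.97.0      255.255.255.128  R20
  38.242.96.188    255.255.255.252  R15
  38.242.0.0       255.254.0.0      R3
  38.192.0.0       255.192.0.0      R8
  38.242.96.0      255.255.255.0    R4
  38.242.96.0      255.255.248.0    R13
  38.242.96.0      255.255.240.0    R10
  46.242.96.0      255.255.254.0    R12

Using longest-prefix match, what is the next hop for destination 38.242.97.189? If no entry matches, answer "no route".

Routes whose prefix contains 38.242.97.189:
  36.0.0.0/6 (36.0.0.0 - 39.255.255.255) -> R17
  38.192.0.0/10 (38.192.0.0 - 38.255.255.255) -> R8
  38.242.0.0/15 (38.242.0.0 - 38.243.255.255) -> R3
  38.242.96.0/20 (38.242.96.0 - 38.242.111.255) -> R10
  38.242.96.0/21 (38.242.96.0 - 38.242.103.255) -> R13
More-specific entries that do NOT match:
  38.242.97.172/30 (38.242.97.172 - 38.242.97.175) does not contain 38.242.97.189
  38.242.96.188/30 (38.242.96.188 - 38.242.96.191) does not contain 38.242.97.189
  38.242.97.0/25 (38.242.97.0 - 38.242.97.127) does not contain 38.242.97.189
  38.242.96.0/24 (38.242.96.0 - 38.242.96.255) does not contain 38.242.97.189
  46.242.96.0/23 (46.242.96.0 - 46.242.97.255) does not contain 38.242.97.189
Longest matching prefix is /21 -> next hop R13.

R13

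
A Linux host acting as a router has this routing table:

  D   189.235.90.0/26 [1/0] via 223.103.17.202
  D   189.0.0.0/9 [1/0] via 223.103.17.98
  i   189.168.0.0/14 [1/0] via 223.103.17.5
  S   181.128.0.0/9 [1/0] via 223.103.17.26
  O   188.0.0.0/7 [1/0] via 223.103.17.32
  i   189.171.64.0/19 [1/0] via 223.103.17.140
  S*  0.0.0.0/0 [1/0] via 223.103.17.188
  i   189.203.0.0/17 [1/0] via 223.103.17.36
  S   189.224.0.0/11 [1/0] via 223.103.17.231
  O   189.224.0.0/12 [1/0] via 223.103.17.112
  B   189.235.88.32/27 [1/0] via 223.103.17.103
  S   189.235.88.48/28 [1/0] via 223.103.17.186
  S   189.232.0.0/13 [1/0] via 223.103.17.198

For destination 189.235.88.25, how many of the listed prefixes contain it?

5

Prefixes containing 189.235.88.25:
  0.0.0.0/0 (default, matches everything)
  188.0.0.0/7 (188.0.0.0 - 189.255.255.255)
  189.224.0.0/11 (189.224.0.0 - 189.255.255.255)
  189.224.0.0/12 (189.224.0.0 - 189.239.255.255)
  189.232.0.0/13 (189.232.0.0 - 189.239.255.255)
Total matching entries: 5.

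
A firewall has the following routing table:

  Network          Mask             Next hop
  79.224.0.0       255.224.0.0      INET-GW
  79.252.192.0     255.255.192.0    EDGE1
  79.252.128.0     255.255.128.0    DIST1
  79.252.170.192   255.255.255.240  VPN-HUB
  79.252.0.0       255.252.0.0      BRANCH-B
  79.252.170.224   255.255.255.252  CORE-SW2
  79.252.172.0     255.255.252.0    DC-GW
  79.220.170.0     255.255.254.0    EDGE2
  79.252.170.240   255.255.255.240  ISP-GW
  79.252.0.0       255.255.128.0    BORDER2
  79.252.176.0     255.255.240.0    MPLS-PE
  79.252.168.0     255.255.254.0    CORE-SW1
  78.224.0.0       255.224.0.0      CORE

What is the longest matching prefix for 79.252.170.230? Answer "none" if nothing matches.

Entries matching 79.252.170.230:
  79.224.0.0/11 (79.224.0.0 - 79.255.255.255)
  79.252.0.0/14 (79.252.0.0 - 79.255.255.255)
  79.252.128.0/17 (79.252.128.0 - 79.252.255.255)
Most specific is 79.252.128.0/17.

79.252.128.0/17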